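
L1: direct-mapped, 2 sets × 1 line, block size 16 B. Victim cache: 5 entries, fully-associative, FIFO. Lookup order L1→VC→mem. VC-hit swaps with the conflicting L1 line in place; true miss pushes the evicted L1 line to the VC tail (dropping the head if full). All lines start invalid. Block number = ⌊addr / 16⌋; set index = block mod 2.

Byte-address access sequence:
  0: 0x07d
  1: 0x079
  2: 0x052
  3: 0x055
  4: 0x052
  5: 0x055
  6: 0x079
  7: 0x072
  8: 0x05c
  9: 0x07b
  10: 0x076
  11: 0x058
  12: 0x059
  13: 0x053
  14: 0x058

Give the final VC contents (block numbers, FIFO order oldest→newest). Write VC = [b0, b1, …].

VC = [7]

#0 0x7d→b7/s1 MISS; vc=[]
#1 0x79→b7/s1 L1-HIT; vc=[]
#2 0x52→b5/s1 MISS; vc=[7]
#3 0x55→b5/s1 L1-HIT; vc=[7]
#4 0x52→b5/s1 L1-HIT; vc=[7]
#5 0x55→b5/s1 L1-HIT; vc=[7]
#6 0x79→b7/s1 VC-HIT; vc=[5]
#7 0x72→b7/s1 L1-HIT; vc=[5]
#8 0x5c→b5/s1 VC-HIT; vc=[7]
#9 0x7b→b7/s1 VC-HIT; vc=[5]
#10 0x76→b7/s1 L1-HIT; vc=[5]
#11 0x58→b5/s1 VC-HIT; vc=[7]
#12 0x59→b5/s1 L1-HIT; vc=[7]
#13 0x53→b5/s1 L1-HIT; vc=[7]
#14 0x58→b5/s1 L1-HIT; vc=[7]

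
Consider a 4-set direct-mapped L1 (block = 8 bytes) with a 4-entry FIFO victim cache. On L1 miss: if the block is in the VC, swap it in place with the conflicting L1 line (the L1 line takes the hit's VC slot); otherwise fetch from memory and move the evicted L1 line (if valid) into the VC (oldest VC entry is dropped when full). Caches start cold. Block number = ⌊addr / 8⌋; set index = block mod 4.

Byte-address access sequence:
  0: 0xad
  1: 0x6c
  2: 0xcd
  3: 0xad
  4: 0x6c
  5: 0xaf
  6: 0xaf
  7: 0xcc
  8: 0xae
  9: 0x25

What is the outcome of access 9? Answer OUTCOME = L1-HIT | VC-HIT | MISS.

  [0] addr=0xad blk=21 s=1: MISS | VC []
  [1] addr=0x6c blk=13 s=1: MISS | VC [21]
  [2] addr=0xcd blk=25 s=1: MISS | VC [21, 13]
  [3] addr=0xad blk=21 s=1: VC-HIT | VC [25, 13]
  [4] addr=0x6c blk=13 s=1: VC-HIT | VC [25, 21]
  [5] addr=0xaf blk=21 s=1: VC-HIT | VC [25, 13]
  [6] addr=0xaf blk=21 s=1: L1-HIT | VC [25, 13]
  [7] addr=0xcc blk=25 s=1: VC-HIT | VC [21, 13]
  [8] addr=0xae blk=21 s=1: VC-HIT | VC [25, 13]
  [9] addr=0x25 blk=4 s=0: MISS | VC [25, 13]

OUTCOME = MISS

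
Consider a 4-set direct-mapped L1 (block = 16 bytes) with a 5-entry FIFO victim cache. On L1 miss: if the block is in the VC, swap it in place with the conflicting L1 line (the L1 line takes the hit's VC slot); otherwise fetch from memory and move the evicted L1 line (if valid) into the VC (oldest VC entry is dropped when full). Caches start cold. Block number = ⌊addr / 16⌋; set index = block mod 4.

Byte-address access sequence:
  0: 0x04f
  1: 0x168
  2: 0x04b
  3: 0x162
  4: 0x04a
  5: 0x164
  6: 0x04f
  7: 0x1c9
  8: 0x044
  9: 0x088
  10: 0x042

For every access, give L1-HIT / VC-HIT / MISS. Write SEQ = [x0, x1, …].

SEQ = [MISS, MISS, L1-HIT, L1-HIT, L1-HIT, L1-HIT, L1-HIT, MISS, VC-HIT, MISS, VC-HIT]

0: 0x4f (blk 4, set 0) → MISS  vc=[]
1: 0x168 (blk 22, set 2) → MISS  vc=[]
2: 0x4b (blk 4, set 0) → L1-HIT  vc=[]
3: 0x162 (blk 22, set 2) → L1-HIT  vc=[]
4: 0x4a (blk 4, set 0) → L1-HIT  vc=[]
5: 0x164 (blk 22, set 2) → L1-HIT  vc=[]
6: 0x4f (blk 4, set 0) → L1-HIT  vc=[]
7: 0x1c9 (blk 28, set 0) → MISS  vc=[4]
8: 0x44 (blk 4, set 0) → VC-HIT  vc=[28]
9: 0x88 (blk 8, set 0) → MISS  vc=[28, 4]
10: 0x42 (blk 4, set 0) → VC-HIT  vc=[28, 8]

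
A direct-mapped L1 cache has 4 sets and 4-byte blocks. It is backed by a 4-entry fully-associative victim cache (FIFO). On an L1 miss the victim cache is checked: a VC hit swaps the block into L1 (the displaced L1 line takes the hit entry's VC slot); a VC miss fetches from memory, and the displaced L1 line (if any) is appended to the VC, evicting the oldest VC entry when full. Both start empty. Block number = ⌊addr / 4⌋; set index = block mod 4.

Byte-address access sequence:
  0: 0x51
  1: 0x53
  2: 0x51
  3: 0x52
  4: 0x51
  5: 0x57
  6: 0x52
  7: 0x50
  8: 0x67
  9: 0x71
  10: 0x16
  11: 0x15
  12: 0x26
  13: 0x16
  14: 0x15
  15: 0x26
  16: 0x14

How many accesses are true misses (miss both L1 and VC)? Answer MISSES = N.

  [0] addr=0x51 blk=20 s=0: MISS | VC []
  [1] addr=0x53 blk=20 s=0: L1-HIT | VC []
  [2] addr=0x51 blk=20 s=0: L1-HIT | VC []
  [3] addr=0x52 blk=20 s=0: L1-HIT | VC []
  [4] addr=0x51 blk=20 s=0: L1-HIT | VC []
  [5] addr=0x57 blk=21 s=1: MISS | VC []
  [6] addr=0x52 blk=20 s=0: L1-HIT | VC []
  [7] addr=0x50 blk=20 s=0: L1-HIT | VC []
  [8] addr=0x67 blk=25 s=1: MISS | VC [21]
  [9] addr=0x71 blk=28 s=0: MISS | VC [21, 20]
  [10] addr=0x16 blk=5 s=1: MISS | VC [21, 20, 25]
  [11] addr=0x15 blk=5 s=1: L1-HIT | VC [21, 20, 25]
  [12] addr=0x26 blk=9 s=1: MISS | VC [21, 20, 25, 5]
  [13] addr=0x16 blk=5 s=1: VC-HIT | VC [21, 20, 25, 9]
  [14] addr=0x15 blk=5 s=1: L1-HIT | VC [21, 20, 25, 9]
  [15] addr=0x26 blk=9 s=1: VC-HIT | VC [21, 20, 25, 5]
  [16] addr=0x14 blk=5 s=1: VC-HIT | VC [21, 20, 25, 9]

MISSES = 6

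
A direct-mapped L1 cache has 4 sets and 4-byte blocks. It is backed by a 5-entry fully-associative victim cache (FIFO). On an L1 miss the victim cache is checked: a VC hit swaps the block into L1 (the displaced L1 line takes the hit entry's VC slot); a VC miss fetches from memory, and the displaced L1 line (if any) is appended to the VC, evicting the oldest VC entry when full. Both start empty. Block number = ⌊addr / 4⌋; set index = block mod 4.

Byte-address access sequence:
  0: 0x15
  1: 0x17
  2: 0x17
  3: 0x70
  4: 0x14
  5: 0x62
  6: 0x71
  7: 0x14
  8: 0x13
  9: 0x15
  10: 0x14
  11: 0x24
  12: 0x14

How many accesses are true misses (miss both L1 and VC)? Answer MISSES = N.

MISSES = 5

#0 0x15→b5/s1 MISS; vc=[]
#1 0x17→b5/s1 L1-HIT; vc=[]
#2 0x17→b5/s1 L1-HIT; vc=[]
#3 0x70→b28/s0 MISS; vc=[]
#4 0x14→b5/s1 L1-HIT; vc=[]
#5 0x62→b24/s0 MISS; vc=[28]
#6 0x71→b28/s0 VC-HIT; vc=[24]
#7 0x14→b5/s1 L1-HIT; vc=[24]
#8 0x13→b4/s0 MISS; vc=[24,28]
#9 0x15→b5/s1 L1-HIT; vc=[24,28]
#10 0x14→b5/s1 L1-HIT; vc=[24,28]
#11 0x24→b9/s1 MISS; vc=[24,28,5]
#12 0x14→b5/s1 VC-HIT; vc=[24,28,9]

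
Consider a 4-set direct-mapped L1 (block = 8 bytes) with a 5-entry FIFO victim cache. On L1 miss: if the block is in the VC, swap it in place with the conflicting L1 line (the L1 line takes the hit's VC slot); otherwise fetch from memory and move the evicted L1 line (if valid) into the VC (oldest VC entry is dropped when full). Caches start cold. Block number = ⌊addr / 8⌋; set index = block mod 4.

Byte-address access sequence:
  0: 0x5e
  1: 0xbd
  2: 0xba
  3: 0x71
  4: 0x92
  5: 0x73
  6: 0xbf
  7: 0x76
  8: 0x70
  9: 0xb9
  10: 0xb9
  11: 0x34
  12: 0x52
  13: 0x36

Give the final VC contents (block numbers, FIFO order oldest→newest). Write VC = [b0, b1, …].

0: 0x5e (blk 11, set 3) → MISS  vc=[]
1: 0xbd (blk 23, set 3) → MISS  vc=[11]
2: 0xba (blk 23, set 3) → L1-HIT  vc=[11]
3: 0x71 (blk 14, set 2) → MISS  vc=[11]
4: 0x92 (blk 18, set 2) → MISS  vc=[11, 14]
5: 0x73 (blk 14, set 2) → VC-HIT  vc=[11, 18]
6: 0xbf (blk 23, set 3) → L1-HIT  vc=[11, 18]
7: 0x76 (blk 14, set 2) → L1-HIT  vc=[11, 18]
8: 0x70 (blk 14, set 2) → L1-HIT  vc=[11, 18]
9: 0xb9 (blk 23, set 3) → L1-HIT  vc=[11, 18]
10: 0xb9 (blk 23, set 3) → L1-HIT  vc=[11, 18]
11: 0x34 (blk 6, set 2) → MISS  vc=[11, 18, 14]
12: 0x52 (blk 10, set 2) → MISS  vc=[11, 18, 14, 6]
13: 0x36 (blk 6, set 2) → VC-HIT  vc=[11, 18, 14, 10]

VC = [11, 18, 14, 10]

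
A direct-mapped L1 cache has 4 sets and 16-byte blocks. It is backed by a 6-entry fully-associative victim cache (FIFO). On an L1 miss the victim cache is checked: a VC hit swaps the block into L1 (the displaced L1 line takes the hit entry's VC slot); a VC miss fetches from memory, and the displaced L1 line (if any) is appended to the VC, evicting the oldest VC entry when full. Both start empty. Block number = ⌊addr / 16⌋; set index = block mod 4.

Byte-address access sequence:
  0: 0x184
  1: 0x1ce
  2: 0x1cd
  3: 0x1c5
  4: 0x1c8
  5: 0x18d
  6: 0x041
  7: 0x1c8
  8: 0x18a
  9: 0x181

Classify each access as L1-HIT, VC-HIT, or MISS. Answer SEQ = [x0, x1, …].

SEQ = [MISS, MISS, L1-HIT, L1-HIT, L1-HIT, VC-HIT, MISS, VC-HIT, VC-HIT, L1-HIT]

  [0] addr=0x184 blk=24 s=0: MISS | VC []
  [1] addr=0x1ce blk=28 s=0: MISS | VC [24]
  [2] addr=0x1cd blk=28 s=0: L1-HIT | VC [24]
  [3] addr=0x1c5 blk=28 s=0: L1-HIT | VC [24]
  [4] addr=0x1c8 blk=28 s=0: L1-HIT | VC [24]
  [5] addr=0x18d blk=24 s=0: VC-HIT | VC [28]
  [6] addr=0x41 blk=4 s=0: MISS | VC [28, 24]
  [7] addr=0x1c8 blk=28 s=0: VC-HIT | VC [4, 24]
  [8] addr=0x18a blk=24 s=0: VC-HIT | VC [4, 28]
  [9] addr=0x181 blk=24 s=0: L1-HIT | VC [4, 28]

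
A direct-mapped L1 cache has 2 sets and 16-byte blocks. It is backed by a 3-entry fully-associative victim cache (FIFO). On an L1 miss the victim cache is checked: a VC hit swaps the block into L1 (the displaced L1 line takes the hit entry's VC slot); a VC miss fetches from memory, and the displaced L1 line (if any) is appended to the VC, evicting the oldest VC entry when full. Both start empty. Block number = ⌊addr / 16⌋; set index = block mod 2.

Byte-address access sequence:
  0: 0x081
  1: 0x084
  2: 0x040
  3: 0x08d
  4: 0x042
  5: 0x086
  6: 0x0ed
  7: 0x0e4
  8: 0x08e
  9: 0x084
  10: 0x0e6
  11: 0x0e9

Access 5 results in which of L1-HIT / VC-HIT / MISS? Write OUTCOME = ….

  [0] addr=0x81 blk=8 s=0: MISS | VC []
  [1] addr=0x84 blk=8 s=0: L1-HIT | VC []
  [2] addr=0x40 blk=4 s=0: MISS | VC [8]
  [3] addr=0x8d blk=8 s=0: VC-HIT | VC [4]
  [4] addr=0x42 blk=4 s=0: VC-HIT | VC [8]
  [5] addr=0x86 blk=8 s=0: VC-HIT | VC [4]
  [6] addr=0xed blk=14 s=0: MISS | VC [4, 8]
  [7] addr=0xe4 blk=14 s=0: L1-HIT | VC [4, 8]
  [8] addr=0x8e blk=8 s=0: VC-HIT | VC [4, 14]
  [9] addr=0x84 blk=8 s=0: L1-HIT | VC [4, 14]
  [10] addr=0xe6 blk=14 s=0: VC-HIT | VC [4, 8]
  [11] addr=0xe9 blk=14 s=0: L1-HIT | VC [4, 8]

OUTCOME = VC-HIT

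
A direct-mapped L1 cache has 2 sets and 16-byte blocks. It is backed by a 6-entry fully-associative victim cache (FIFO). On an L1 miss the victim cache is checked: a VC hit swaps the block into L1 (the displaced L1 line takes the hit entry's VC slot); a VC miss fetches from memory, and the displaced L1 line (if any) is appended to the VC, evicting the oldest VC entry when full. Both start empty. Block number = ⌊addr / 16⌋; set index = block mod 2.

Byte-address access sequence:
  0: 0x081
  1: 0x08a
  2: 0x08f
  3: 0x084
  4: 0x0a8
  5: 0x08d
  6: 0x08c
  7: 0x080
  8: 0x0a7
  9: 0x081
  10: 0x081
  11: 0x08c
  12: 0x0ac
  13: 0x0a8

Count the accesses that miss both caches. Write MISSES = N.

MISSES = 2

#0 0x81→b8/s0 MISS; vc=[]
#1 0x8a→b8/s0 L1-HIT; vc=[]
#2 0x8f→b8/s0 L1-HIT; vc=[]
#3 0x84→b8/s0 L1-HIT; vc=[]
#4 0xa8→b10/s0 MISS; vc=[8]
#5 0x8d→b8/s0 VC-HIT; vc=[10]
#6 0x8c→b8/s0 L1-HIT; vc=[10]
#7 0x80→b8/s0 L1-HIT; vc=[10]
#8 0xa7→b10/s0 VC-HIT; vc=[8]
#9 0x81→b8/s0 VC-HIT; vc=[10]
#10 0x81→b8/s0 L1-HIT; vc=[10]
#11 0x8c→b8/s0 L1-HIT; vc=[10]
#12 0xac→b10/s0 VC-HIT; vc=[8]
#13 0xa8→b10/s0 L1-HIT; vc=[8]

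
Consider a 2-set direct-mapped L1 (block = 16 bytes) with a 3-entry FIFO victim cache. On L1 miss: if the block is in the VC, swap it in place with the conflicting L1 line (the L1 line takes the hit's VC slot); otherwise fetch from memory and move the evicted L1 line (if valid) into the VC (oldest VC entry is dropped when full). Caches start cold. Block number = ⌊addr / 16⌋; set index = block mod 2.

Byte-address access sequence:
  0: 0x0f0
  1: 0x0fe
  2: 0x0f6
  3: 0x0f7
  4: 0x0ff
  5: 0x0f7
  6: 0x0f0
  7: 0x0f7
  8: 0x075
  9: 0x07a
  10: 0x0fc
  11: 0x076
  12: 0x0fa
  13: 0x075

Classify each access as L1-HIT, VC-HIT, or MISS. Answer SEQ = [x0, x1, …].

#0 0xf0→b15/s1 MISS; vc=[]
#1 0xfe→b15/s1 L1-HIT; vc=[]
#2 0xf6→b15/s1 L1-HIT; vc=[]
#3 0xf7→b15/s1 L1-HIT; vc=[]
#4 0xff→b15/s1 L1-HIT; vc=[]
#5 0xf7→b15/s1 L1-HIT; vc=[]
#6 0xf0→b15/s1 L1-HIT; vc=[]
#7 0xf7→b15/s1 L1-HIT; vc=[]
#8 0x75→b7/s1 MISS; vc=[15]
#9 0x7a→b7/s1 L1-HIT; vc=[15]
#10 0xfc→b15/s1 VC-HIT; vc=[7]
#11 0x76→b7/s1 VC-HIT; vc=[15]
#12 0xfa→b15/s1 VC-HIT; vc=[7]
#13 0x75→b7/s1 VC-HIT; vc=[15]

SEQ = [MISS, L1-HIT, L1-HIT, L1-HIT, L1-HIT, L1-HIT, L1-HIT, L1-HIT, MISS, L1-HIT, VC-HIT, VC-HIT, VC-HIT, VC-HIT]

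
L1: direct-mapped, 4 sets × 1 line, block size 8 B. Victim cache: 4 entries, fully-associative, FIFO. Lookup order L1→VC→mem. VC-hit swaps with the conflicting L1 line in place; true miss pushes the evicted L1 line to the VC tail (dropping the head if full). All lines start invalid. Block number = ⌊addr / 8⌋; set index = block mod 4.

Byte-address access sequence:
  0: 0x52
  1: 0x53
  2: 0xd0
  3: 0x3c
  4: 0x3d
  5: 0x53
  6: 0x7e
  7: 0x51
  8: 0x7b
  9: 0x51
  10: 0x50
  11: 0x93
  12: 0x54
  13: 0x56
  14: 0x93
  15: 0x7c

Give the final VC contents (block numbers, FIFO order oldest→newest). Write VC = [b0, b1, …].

  [0] addr=0x52 blk=10 s=2: MISS | VC []
  [1] addr=0x53 blk=10 s=2: L1-HIT | VC []
  [2] addr=0xd0 blk=26 s=2: MISS | VC [10]
  [3] addr=0x3c blk=7 s=3: MISS | VC [10]
  [4] addr=0x3d blk=7 s=3: L1-HIT | VC [10]
  [5] addr=0x53 blk=10 s=2: VC-HIT | VC [26]
  [6] addr=0x7e blk=15 s=3: MISS | VC [26, 7]
  [7] addr=0x51 blk=10 s=2: L1-HIT | VC [26, 7]
  [8] addr=0x7b blk=15 s=3: L1-HIT | VC [26, 7]
  [9] addr=0x51 blk=10 s=2: L1-HIT | VC [26, 7]
  [10] addr=0x50 blk=10 s=2: L1-HIT | VC [26, 7]
  [11] addr=0x93 blk=18 s=2: MISS | VC [26, 7, 10]
  [12] addr=0x54 blk=10 s=2: VC-HIT | VC [26, 7, 18]
  [13] addr=0x56 blk=10 s=2: L1-HIT | VC [26, 7, 18]
  [14] addr=0x93 blk=18 s=2: VC-HIT | VC [26, 7, 10]
  [15] addr=0x7c blk=15 s=3: L1-HIT | VC [26, 7, 10]

VC = [26, 7, 10]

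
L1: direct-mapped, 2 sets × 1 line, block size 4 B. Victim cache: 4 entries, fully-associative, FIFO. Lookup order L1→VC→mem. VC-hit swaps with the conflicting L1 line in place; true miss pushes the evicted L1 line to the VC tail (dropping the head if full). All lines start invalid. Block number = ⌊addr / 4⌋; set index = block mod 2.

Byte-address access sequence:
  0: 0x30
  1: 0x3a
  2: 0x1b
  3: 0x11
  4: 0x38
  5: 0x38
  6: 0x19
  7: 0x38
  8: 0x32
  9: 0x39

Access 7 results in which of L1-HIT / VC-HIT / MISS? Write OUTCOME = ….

OUTCOME = VC-HIT

  [0] addr=0x30 blk=12 s=0: MISS | VC []
  [1] addr=0x3a blk=14 s=0: MISS | VC [12]
  [2] addr=0x1b blk=6 s=0: MISS | VC [12, 14]
  [3] addr=0x11 blk=4 s=0: MISS | VC [12, 14, 6]
  [4] addr=0x38 blk=14 s=0: VC-HIT | VC [12, 4, 6]
  [5] addr=0x38 blk=14 s=0: L1-HIT | VC [12, 4, 6]
  [6] addr=0x19 blk=6 s=0: VC-HIT | VC [12, 4, 14]
  [7] addr=0x38 blk=14 s=0: VC-HIT | VC [12, 4, 6]
  [8] addr=0x32 blk=12 s=0: VC-HIT | VC [14, 4, 6]
  [9] addr=0x39 blk=14 s=0: VC-HIT | VC [12, 4, 6]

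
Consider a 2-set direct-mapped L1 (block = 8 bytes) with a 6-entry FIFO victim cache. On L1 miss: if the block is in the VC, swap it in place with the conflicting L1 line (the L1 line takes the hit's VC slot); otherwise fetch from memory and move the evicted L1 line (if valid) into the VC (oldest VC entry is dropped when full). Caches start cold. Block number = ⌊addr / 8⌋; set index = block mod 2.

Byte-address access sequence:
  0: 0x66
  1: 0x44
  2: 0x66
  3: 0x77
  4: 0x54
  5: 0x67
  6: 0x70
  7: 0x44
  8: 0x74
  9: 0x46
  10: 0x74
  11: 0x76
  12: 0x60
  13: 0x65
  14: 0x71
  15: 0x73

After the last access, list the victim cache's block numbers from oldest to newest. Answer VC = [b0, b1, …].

#0 0x66→b12/s0 MISS; vc=[]
#1 0x44→b8/s0 MISS; vc=[12]
#2 0x66→b12/s0 VC-HIT; vc=[8]
#3 0x77→b14/s0 MISS; vc=[8,12]
#4 0x54→b10/s0 MISS; vc=[8,12,14]
#5 0x67→b12/s0 VC-HIT; vc=[8,10,14]
#6 0x70→b14/s0 VC-HIT; vc=[8,10,12]
#7 0x44→b8/s0 VC-HIT; vc=[14,10,12]
#8 0x74→b14/s0 VC-HIT; vc=[8,10,12]
#9 0x46→b8/s0 VC-HIT; vc=[14,10,12]
#10 0x74→b14/s0 VC-HIT; vc=[8,10,12]
#11 0x76→b14/s0 L1-HIT; vc=[8,10,12]
#12 0x60→b12/s0 VC-HIT; vc=[8,10,14]
#13 0x65→b12/s0 L1-HIT; vc=[8,10,14]
#14 0x71→b14/s0 VC-HIT; vc=[8,10,12]
#15 0x73→b14/s0 L1-HIT; vc=[8,10,12]

VC = [8, 10, 12]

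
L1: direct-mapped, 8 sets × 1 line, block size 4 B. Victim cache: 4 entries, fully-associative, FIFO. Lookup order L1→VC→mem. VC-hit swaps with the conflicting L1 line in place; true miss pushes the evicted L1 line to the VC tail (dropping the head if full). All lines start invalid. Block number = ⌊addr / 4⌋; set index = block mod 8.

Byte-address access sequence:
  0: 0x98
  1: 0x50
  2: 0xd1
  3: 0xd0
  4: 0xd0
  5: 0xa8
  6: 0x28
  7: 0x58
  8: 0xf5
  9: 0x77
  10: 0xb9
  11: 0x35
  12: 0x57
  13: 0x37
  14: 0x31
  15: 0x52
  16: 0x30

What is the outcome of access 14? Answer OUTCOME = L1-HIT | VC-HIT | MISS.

OUTCOME = MISS

  [0] addr=0x98 blk=38 s=6: MISS | VC []
  [1] addr=0x50 blk=20 s=4: MISS | VC []
  [2] addr=0xd1 blk=52 s=4: MISS | VC [20]
  [3] addr=0xd0 blk=52 s=4: L1-HIT | VC [20]
  [4] addr=0xd0 blk=52 s=4: L1-HIT | VC [20]
  [5] addr=0xa8 blk=42 s=2: MISS | VC [20]
  [6] addr=0x28 blk=10 s=2: MISS | VC [20, 42]
  [7] addr=0x58 blk=22 s=6: MISS | VC [20, 42, 38]
  [8] addr=0xf5 blk=61 s=5: MISS | VC [20, 42, 38]
  [9] addr=0x77 blk=29 s=5: MISS | VC [20, 42, 38, 61]
  [10] addr=0xb9 blk=46 s=6: MISS | VC [42, 38, 61, 22]
  [11] addr=0x35 blk=13 s=5: MISS | VC [38, 61, 22, 29]
  [12] addr=0x57 blk=21 s=5: MISS | VC [61, 22, 29, 13]
  [13] addr=0x37 blk=13 s=5: VC-HIT | VC [61, 22, 29, 21]
  [14] addr=0x31 blk=12 s=4: MISS | VC [22, 29, 21, 52]
  [15] addr=0x52 blk=20 s=4: MISS | VC [29, 21, 52, 12]
  [16] addr=0x30 blk=12 s=4: VC-HIT | VC [29, 21, 52, 20]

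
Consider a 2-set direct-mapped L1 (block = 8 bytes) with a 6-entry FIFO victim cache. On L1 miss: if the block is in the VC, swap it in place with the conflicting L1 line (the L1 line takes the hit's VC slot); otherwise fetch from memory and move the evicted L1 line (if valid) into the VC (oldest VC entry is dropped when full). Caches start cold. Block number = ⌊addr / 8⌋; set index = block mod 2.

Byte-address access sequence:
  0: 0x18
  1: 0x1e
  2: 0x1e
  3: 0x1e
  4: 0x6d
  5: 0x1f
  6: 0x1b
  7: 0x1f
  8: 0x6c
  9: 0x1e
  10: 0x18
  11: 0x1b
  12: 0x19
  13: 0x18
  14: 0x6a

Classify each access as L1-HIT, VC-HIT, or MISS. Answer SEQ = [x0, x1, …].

SEQ = [MISS, L1-HIT, L1-HIT, L1-HIT, MISS, VC-HIT, L1-HIT, L1-HIT, VC-HIT, VC-HIT, L1-HIT, L1-HIT, L1-HIT, L1-HIT, VC-HIT]

#0 0x18→b3/s1 MISS; vc=[]
#1 0x1e→b3/s1 L1-HIT; vc=[]
#2 0x1e→b3/s1 L1-HIT; vc=[]
#3 0x1e→b3/s1 L1-HIT; vc=[]
#4 0x6d→b13/s1 MISS; vc=[3]
#5 0x1f→b3/s1 VC-HIT; vc=[13]
#6 0x1b→b3/s1 L1-HIT; vc=[13]
#7 0x1f→b3/s1 L1-HIT; vc=[13]
#8 0x6c→b13/s1 VC-HIT; vc=[3]
#9 0x1e→b3/s1 VC-HIT; vc=[13]
#10 0x18→b3/s1 L1-HIT; vc=[13]
#11 0x1b→b3/s1 L1-HIT; vc=[13]
#12 0x19→b3/s1 L1-HIT; vc=[13]
#13 0x18→b3/s1 L1-HIT; vc=[13]
#14 0x6a→b13/s1 VC-HIT; vc=[3]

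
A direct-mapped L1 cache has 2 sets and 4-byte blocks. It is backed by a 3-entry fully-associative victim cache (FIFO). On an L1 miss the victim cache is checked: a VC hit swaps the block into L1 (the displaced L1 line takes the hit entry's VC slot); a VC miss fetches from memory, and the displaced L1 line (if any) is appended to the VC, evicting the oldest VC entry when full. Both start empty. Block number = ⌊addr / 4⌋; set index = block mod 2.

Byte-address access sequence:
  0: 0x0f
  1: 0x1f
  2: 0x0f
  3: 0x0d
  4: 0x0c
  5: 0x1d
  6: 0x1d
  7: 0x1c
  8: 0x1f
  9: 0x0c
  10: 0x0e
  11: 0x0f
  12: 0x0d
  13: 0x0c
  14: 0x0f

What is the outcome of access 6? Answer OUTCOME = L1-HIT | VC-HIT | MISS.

  [0] addr=0xf blk=3 s=1: MISS | VC []
  [1] addr=0x1f blk=7 s=1: MISS | VC [3]
  [2] addr=0xf blk=3 s=1: VC-HIT | VC [7]
  [3] addr=0xd blk=3 s=1: L1-HIT | VC [7]
  [4] addr=0xc blk=3 s=1: L1-HIT | VC [7]
  [5] addr=0x1d blk=7 s=1: VC-HIT | VC [3]
  [6] addr=0x1d blk=7 s=1: L1-HIT | VC [3]
  [7] addr=0x1c blk=7 s=1: L1-HIT | VC [3]
  [8] addr=0x1f blk=7 s=1: L1-HIT | VC [3]
  [9] addr=0xc blk=3 s=1: VC-HIT | VC [7]
  [10] addr=0xe blk=3 s=1: L1-HIT | VC [7]
  [11] addr=0xf blk=3 s=1: L1-HIT | VC [7]
  [12] addr=0xd blk=3 s=1: L1-HIT | VC [7]
  [13] addr=0xc blk=3 s=1: L1-HIT | VC [7]
  [14] addr=0xf blk=3 s=1: L1-HIT | VC [7]

OUTCOME = L1-HIT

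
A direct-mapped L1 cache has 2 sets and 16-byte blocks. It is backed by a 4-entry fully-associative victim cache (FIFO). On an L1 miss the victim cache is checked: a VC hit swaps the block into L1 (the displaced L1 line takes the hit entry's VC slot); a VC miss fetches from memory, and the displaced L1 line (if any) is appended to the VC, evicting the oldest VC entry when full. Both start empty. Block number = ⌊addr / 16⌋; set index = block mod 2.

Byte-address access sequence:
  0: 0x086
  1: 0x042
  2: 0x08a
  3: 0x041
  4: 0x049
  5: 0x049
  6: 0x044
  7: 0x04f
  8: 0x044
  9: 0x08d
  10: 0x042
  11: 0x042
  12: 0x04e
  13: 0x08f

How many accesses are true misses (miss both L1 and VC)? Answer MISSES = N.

MISSES = 2

0: 0x86 (blk 8, set 0) → MISS  vc=[]
1: 0x42 (blk 4, set 0) → MISS  vc=[8]
2: 0x8a (blk 8, set 0) → VC-HIT  vc=[4]
3: 0x41 (blk 4, set 0) → VC-HIT  vc=[8]
4: 0x49 (blk 4, set 0) → L1-HIT  vc=[8]
5: 0x49 (blk 4, set 0) → L1-HIT  vc=[8]
6: 0x44 (blk 4, set 0) → L1-HIT  vc=[8]
7: 0x4f (blk 4, set 0) → L1-HIT  vc=[8]
8: 0x44 (blk 4, set 0) → L1-HIT  vc=[8]
9: 0x8d (blk 8, set 0) → VC-HIT  vc=[4]
10: 0x42 (blk 4, set 0) → VC-HIT  vc=[8]
11: 0x42 (blk 4, set 0) → L1-HIT  vc=[8]
12: 0x4e (blk 4, set 0) → L1-HIT  vc=[8]
13: 0x8f (blk 8, set 0) → VC-HIT  vc=[4]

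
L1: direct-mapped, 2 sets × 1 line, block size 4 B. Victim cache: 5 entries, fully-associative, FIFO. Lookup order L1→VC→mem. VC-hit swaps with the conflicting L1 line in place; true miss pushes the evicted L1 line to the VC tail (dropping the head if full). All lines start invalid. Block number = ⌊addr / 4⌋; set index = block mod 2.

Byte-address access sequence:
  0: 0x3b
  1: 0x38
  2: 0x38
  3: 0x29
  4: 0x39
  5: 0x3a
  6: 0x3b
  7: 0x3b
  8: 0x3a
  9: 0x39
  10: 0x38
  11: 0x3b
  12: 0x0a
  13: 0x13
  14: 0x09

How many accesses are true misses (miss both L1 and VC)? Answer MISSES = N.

0: 0x3b (blk 14, set 0) → MISS  vc=[]
1: 0x38 (blk 14, set 0) → L1-HIT  vc=[]
2: 0x38 (blk 14, set 0) → L1-HIT  vc=[]
3: 0x29 (blk 10, set 0) → MISS  vc=[14]
4: 0x39 (blk 14, set 0) → VC-HIT  vc=[10]
5: 0x3a (blk 14, set 0) → L1-HIT  vc=[10]
6: 0x3b (blk 14, set 0) → L1-HIT  vc=[10]
7: 0x3b (blk 14, set 0) → L1-HIT  vc=[10]
8: 0x3a (blk 14, set 0) → L1-HIT  vc=[10]
9: 0x39 (blk 14, set 0) → L1-HIT  vc=[10]
10: 0x38 (blk 14, set 0) → L1-HIT  vc=[10]
11: 0x3b (blk 14, set 0) → L1-HIT  vc=[10]
12: 0xa (blk 2, set 0) → MISS  vc=[10, 14]
13: 0x13 (blk 4, set 0) → MISS  vc=[10, 14, 2]
14: 0x9 (blk 2, set 0) → VC-HIT  vc=[10, 14, 4]

MISSES = 4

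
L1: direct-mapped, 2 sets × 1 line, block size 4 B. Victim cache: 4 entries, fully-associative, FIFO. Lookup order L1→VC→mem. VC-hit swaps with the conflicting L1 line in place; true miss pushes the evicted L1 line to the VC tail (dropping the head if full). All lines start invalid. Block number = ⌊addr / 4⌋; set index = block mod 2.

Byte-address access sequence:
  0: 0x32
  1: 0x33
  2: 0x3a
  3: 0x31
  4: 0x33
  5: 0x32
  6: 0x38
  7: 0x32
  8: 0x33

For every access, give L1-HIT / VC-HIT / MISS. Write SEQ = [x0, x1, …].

  [0] addr=0x32 blk=12 s=0: MISS | VC []
  [1] addr=0x33 blk=12 s=0: L1-HIT | VC []
  [2] addr=0x3a blk=14 s=0: MISS | VC [12]
  [3] addr=0x31 blk=12 s=0: VC-HIT | VC [14]
  [4] addr=0x33 blk=12 s=0: L1-HIT | VC [14]
  [5] addr=0x32 blk=12 s=0: L1-HIT | VC [14]
  [6] addr=0x38 blk=14 s=0: VC-HIT | VC [12]
  [7] addr=0x32 blk=12 s=0: VC-HIT | VC [14]
  [8] addr=0x33 blk=12 s=0: L1-HIT | VC [14]

SEQ = [MISS, L1-HIT, MISS, VC-HIT, L1-HIT, L1-HIT, VC-HIT, VC-HIT, L1-HIT]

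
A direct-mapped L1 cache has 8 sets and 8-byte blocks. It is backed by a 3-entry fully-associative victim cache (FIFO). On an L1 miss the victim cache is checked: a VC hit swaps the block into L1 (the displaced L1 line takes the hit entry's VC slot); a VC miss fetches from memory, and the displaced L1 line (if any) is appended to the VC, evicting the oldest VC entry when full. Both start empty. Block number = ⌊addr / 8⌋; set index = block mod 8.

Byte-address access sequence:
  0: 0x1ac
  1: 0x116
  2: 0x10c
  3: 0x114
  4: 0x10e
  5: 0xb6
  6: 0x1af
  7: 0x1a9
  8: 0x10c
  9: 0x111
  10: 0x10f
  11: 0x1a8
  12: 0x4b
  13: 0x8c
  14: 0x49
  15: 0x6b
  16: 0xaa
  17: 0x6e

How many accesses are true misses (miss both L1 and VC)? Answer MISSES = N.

MISSES = 8

0: 0x1ac (blk 53, set 5) → MISS  vc=[]
1: 0x116 (blk 34, set 2) → MISS  vc=[]
2: 0x10c (blk 33, set 1) → MISS  vc=[]
3: 0x114 (blk 34, set 2) → L1-HIT  vc=[]
4: 0x10e (blk 33, set 1) → L1-HIT  vc=[]
5: 0xb6 (blk 22, set 6) → MISS  vc=[]
6: 0x1af (blk 53, set 5) → L1-HIT  vc=[]
7: 0x1a9 (blk 53, set 5) → L1-HIT  vc=[]
8: 0x10c (blk 33, set 1) → L1-HIT  vc=[]
9: 0x111 (blk 34, set 2) → L1-HIT  vc=[]
10: 0x10f (blk 33, set 1) → L1-HIT  vc=[]
11: 0x1a8 (blk 53, set 5) → L1-HIT  vc=[]
12: 0x4b (blk 9, set 1) → MISS  vc=[33]
13: 0x8c (blk 17, set 1) → MISS  vc=[33, 9]
14: 0x49 (blk 9, set 1) → VC-HIT  vc=[33, 17]
15: 0x6b (blk 13, set 5) → MISS  vc=[33, 17, 53]
16: 0xaa (blk 21, set 5) → MISS  vc=[17, 53, 13]
17: 0x6e (blk 13, set 5) → VC-HIT  vc=[17, 53, 21]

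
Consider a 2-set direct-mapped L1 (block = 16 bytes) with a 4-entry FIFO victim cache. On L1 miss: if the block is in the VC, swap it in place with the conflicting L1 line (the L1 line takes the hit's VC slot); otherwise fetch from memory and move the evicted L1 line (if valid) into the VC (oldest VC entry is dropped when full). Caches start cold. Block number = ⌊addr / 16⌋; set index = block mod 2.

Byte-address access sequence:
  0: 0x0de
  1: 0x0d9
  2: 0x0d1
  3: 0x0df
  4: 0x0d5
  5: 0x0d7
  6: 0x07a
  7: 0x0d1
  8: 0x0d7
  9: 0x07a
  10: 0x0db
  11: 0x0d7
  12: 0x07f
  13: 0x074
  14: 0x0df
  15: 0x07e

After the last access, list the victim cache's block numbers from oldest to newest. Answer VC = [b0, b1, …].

VC = [13]

0: 0xde (blk 13, set 1) → MISS  vc=[]
1: 0xd9 (blk 13, set 1) → L1-HIT  vc=[]
2: 0xd1 (blk 13, set 1) → L1-HIT  vc=[]
3: 0xdf (blk 13, set 1) → L1-HIT  vc=[]
4: 0xd5 (blk 13, set 1) → L1-HIT  vc=[]
5: 0xd7 (blk 13, set 1) → L1-HIT  vc=[]
6: 0x7a (blk 7, set 1) → MISS  vc=[13]
7: 0xd1 (blk 13, set 1) → VC-HIT  vc=[7]
8: 0xd7 (blk 13, set 1) → L1-HIT  vc=[7]
9: 0x7a (blk 7, set 1) → VC-HIT  vc=[13]
10: 0xdb (blk 13, set 1) → VC-HIT  vc=[7]
11: 0xd7 (blk 13, set 1) → L1-HIT  vc=[7]
12: 0x7f (blk 7, set 1) → VC-HIT  vc=[13]
13: 0x74 (blk 7, set 1) → L1-HIT  vc=[13]
14: 0xdf (blk 13, set 1) → VC-HIT  vc=[7]
15: 0x7e (blk 7, set 1) → VC-HIT  vc=[13]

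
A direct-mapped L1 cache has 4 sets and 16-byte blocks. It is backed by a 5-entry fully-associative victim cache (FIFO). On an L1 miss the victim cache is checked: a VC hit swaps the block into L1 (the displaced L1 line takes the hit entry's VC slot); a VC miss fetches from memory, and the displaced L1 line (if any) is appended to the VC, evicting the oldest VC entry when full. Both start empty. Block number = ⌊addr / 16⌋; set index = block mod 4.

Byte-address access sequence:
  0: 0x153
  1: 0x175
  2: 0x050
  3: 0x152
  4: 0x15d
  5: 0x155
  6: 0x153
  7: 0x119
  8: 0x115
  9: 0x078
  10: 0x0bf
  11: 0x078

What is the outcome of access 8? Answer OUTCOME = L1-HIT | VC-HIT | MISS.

OUTCOME = L1-HIT

  [0] addr=0x153 blk=21 s=1: MISS | VC []
  [1] addr=0x175 blk=23 s=3: MISS | VC []
  [2] addr=0x50 blk=5 s=1: MISS | VC [21]
  [3] addr=0x152 blk=21 s=1: VC-HIT | VC [5]
  [4] addr=0x15d blk=21 s=1: L1-HIT | VC [5]
  [5] addr=0x155 blk=21 s=1: L1-HIT | VC [5]
  [6] addr=0x153 blk=21 s=1: L1-HIT | VC [5]
  [7] addr=0x119 blk=17 s=1: MISS | VC [5, 21]
  [8] addr=0x115 blk=17 s=1: L1-HIT | VC [5, 21]
  [9] addr=0x78 blk=7 s=3: MISS | VC [5, 21, 23]
  [10] addr=0xbf blk=11 s=3: MISS | VC [5, 21, 23, 7]
  [11] addr=0x78 blk=7 s=3: VC-HIT | VC [5, 21, 23, 11]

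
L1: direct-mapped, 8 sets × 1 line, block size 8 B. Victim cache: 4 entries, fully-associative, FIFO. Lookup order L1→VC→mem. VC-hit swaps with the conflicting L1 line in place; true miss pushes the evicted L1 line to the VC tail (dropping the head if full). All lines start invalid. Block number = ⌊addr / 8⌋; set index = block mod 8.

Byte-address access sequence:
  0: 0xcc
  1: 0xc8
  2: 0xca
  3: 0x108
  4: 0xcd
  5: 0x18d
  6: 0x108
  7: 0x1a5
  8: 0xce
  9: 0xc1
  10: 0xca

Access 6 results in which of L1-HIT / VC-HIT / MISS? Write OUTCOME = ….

  [0] addr=0xcc blk=25 s=1: MISS | VC []
  [1] addr=0xc8 blk=25 s=1: L1-HIT | VC []
  [2] addr=0xca blk=25 s=1: L1-HIT | VC []
  [3] addr=0x108 blk=33 s=1: MISS | VC [25]
  [4] addr=0xcd blk=25 s=1: VC-HIT | VC [33]
  [5] addr=0x18d blk=49 s=1: MISS | VC [33, 25]
  [6] addr=0x108 blk=33 s=1: VC-HIT | VC [49, 25]
  [7] addr=0x1a5 blk=52 s=4: MISS | VC [49, 25]
  [8] addr=0xce blk=25 s=1: VC-HIT | VC [49, 33]
  [9] addr=0xc1 blk=24 s=0: MISS | VC [49, 33]
  [10] addr=0xca blk=25 s=1: L1-HIT | VC [49, 33]

OUTCOME = VC-HIT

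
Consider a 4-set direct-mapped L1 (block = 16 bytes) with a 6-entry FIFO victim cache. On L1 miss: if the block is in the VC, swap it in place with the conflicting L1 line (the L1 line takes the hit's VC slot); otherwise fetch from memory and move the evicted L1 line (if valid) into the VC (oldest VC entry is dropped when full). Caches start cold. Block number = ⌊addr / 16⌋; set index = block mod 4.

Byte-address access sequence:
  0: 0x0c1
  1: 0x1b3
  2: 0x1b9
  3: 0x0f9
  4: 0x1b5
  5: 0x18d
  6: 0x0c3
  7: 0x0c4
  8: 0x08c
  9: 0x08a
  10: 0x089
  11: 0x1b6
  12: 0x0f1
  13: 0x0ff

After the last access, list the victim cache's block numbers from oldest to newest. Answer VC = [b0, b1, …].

0: 0xc1 (blk 12, set 0) → MISS  vc=[]
1: 0x1b3 (blk 27, set 3) → MISS  vc=[]
2: 0x1b9 (blk 27, set 3) → L1-HIT  vc=[]
3: 0xf9 (blk 15, set 3) → MISS  vc=[27]
4: 0x1b5 (blk 27, set 3) → VC-HIT  vc=[15]
5: 0x18d (blk 24, set 0) → MISS  vc=[15, 12]
6: 0xc3 (blk 12, set 0) → VC-HIT  vc=[15, 24]
7: 0xc4 (blk 12, set 0) → L1-HIT  vc=[15, 24]
8: 0x8c (blk 8, set 0) → MISS  vc=[15, 24, 12]
9: 0x8a (blk 8, set 0) → L1-HIT  vc=[15, 24, 12]
10: 0x89 (blk 8, set 0) → L1-HIT  vc=[15, 24, 12]
11: 0x1b6 (blk 27, set 3) → L1-HIT  vc=[15, 24, 12]
12: 0xf1 (blk 15, set 3) → VC-HIT  vc=[27, 24, 12]
13: 0xff (blk 15, set 3) → L1-HIT  vc=[27, 24, 12]

VC = [27, 24, 12]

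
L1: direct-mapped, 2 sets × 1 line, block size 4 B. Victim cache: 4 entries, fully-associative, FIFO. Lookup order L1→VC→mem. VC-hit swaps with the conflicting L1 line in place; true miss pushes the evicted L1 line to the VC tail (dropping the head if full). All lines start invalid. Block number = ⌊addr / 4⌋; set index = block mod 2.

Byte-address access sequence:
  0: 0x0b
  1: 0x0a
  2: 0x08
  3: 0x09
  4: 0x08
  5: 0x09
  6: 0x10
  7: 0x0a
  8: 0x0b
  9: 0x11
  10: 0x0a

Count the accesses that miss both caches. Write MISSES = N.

#0 0xb→b2/s0 MISS; vc=[]
#1 0xa→b2/s0 L1-HIT; vc=[]
#2 0x8→b2/s0 L1-HIT; vc=[]
#3 0x9→b2/s0 L1-HIT; vc=[]
#4 0x8→b2/s0 L1-HIT; vc=[]
#5 0x9→b2/s0 L1-HIT; vc=[]
#6 0x10→b4/s0 MISS; vc=[2]
#7 0xa→b2/s0 VC-HIT; vc=[4]
#8 0xb→b2/s0 L1-HIT; vc=[4]
#9 0x11→b4/s0 VC-HIT; vc=[2]
#10 0xa→b2/s0 VC-HIT; vc=[4]

MISSES = 2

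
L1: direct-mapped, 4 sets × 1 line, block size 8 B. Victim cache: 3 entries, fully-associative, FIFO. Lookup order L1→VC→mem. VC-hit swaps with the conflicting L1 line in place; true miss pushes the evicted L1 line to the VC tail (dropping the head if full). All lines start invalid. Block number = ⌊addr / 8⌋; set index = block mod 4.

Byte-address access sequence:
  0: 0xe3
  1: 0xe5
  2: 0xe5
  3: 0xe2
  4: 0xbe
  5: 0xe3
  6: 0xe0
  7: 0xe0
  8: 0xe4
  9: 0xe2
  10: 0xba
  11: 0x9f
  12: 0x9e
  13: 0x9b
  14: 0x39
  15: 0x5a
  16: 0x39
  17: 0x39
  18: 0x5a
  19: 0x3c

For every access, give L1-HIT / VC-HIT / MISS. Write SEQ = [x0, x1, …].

SEQ = [MISS, L1-HIT, L1-HIT, L1-HIT, MISS, L1-HIT, L1-HIT, L1-HIT, L1-HIT, L1-HIT, L1-HIT, MISS, L1-HIT, L1-HIT, MISS, MISS, VC-HIT, L1-HIT, VC-HIT, VC-HIT]

#0 0xe3→b28/s0 MISS; vc=[]
#1 0xe5→b28/s0 L1-HIT; vc=[]
#2 0xe5→b28/s0 L1-HIT; vc=[]
#3 0xe2→b28/s0 L1-HIT; vc=[]
#4 0xbe→b23/s3 MISS; vc=[]
#5 0xe3→b28/s0 L1-HIT; vc=[]
#6 0xe0→b28/s0 L1-HIT; vc=[]
#7 0xe0→b28/s0 L1-HIT; vc=[]
#8 0xe4→b28/s0 L1-HIT; vc=[]
#9 0xe2→b28/s0 L1-HIT; vc=[]
#10 0xba→b23/s3 L1-HIT; vc=[]
#11 0x9f→b19/s3 MISS; vc=[23]
#12 0x9e→b19/s3 L1-HIT; vc=[23]
#13 0x9b→b19/s3 L1-HIT; vc=[23]
#14 0x39→b7/s3 MISS; vc=[23,19]
#15 0x5a→b11/s3 MISS; vc=[23,19,7]
#16 0x39→b7/s3 VC-HIT; vc=[23,19,11]
#17 0x39→b7/s3 L1-HIT; vc=[23,19,11]
#18 0x5a→b11/s3 VC-HIT; vc=[23,19,7]
#19 0x3c→b7/s3 VC-HIT; vc=[23,19,11]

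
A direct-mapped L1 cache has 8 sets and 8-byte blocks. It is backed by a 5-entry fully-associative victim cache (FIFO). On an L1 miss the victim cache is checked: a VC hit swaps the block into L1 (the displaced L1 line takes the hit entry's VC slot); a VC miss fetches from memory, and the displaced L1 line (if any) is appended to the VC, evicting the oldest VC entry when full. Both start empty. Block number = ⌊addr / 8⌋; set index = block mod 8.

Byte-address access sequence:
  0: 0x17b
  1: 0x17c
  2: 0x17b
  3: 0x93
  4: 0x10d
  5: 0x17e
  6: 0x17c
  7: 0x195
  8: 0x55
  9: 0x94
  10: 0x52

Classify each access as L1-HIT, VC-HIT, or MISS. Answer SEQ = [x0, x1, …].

SEQ = [MISS, L1-HIT, L1-HIT, MISS, MISS, L1-HIT, L1-HIT, MISS, MISS, VC-HIT, VC-HIT]

  [0] addr=0x17b blk=47 s=7: MISS | VC []
  [1] addr=0x17c blk=47 s=7: L1-HIT | VC []
  [2] addr=0x17b blk=47 s=7: L1-HIT | VC []
  [3] addr=0x93 blk=18 s=2: MISS | VC []
  [4] addr=0x10d blk=33 s=1: MISS | VC []
  [5] addr=0x17e blk=47 s=7: L1-HIT | VC []
  [6] addr=0x17c blk=47 s=7: L1-HIT | VC []
  [7] addr=0x195 blk=50 s=2: MISS | VC [18]
  [8] addr=0x55 blk=10 s=2: MISS | VC [18, 50]
  [9] addr=0x94 blk=18 s=2: VC-HIT | VC [10, 50]
  [10] addr=0x52 blk=10 s=2: VC-HIT | VC [18, 50]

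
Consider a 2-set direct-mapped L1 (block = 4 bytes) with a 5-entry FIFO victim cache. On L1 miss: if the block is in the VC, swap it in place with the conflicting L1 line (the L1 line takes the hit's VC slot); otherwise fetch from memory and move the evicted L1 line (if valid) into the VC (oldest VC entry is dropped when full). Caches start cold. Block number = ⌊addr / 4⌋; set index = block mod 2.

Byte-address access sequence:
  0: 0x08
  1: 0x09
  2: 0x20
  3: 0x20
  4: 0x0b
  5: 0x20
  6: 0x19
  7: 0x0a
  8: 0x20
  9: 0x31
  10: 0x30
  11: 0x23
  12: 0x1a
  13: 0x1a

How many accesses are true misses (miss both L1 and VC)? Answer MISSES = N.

MISSES = 4

0: 0x8 (blk 2, set 0) → MISS  vc=[]
1: 0x9 (blk 2, set 0) → L1-HIT  vc=[]
2: 0x20 (blk 8, set 0) → MISS  vc=[2]
3: 0x20 (blk 8, set 0) → L1-HIT  vc=[2]
4: 0xb (blk 2, set 0) → VC-HIT  vc=[8]
5: 0x20 (blk 8, set 0) → VC-HIT  vc=[2]
6: 0x19 (blk 6, set 0) → MISS  vc=[2, 8]
7: 0xa (blk 2, set 0) → VC-HIT  vc=[6, 8]
8: 0x20 (blk 8, set 0) → VC-HIT  vc=[6, 2]
9: 0x31 (blk 12, set 0) → MISS  vc=[6, 2, 8]
10: 0x30 (blk 12, set 0) → L1-HIT  vc=[6, 2, 8]
11: 0x23 (blk 8, set 0) → VC-HIT  vc=[6, 2, 12]
12: 0x1a (blk 6, set 0) → VC-HIT  vc=[8, 2, 12]
13: 0x1a (blk 6, set 0) → L1-HIT  vc=[8, 2, 12]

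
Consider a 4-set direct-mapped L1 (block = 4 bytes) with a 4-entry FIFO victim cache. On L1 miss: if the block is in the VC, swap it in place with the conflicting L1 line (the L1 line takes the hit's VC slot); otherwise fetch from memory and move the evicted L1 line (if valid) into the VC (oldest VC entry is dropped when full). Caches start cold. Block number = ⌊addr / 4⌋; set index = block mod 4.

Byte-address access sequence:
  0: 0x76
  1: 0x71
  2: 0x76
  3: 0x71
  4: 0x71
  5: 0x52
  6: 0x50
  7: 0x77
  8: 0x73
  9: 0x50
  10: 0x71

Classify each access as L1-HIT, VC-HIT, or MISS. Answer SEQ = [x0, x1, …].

0: 0x76 (blk 29, set 1) → MISS  vc=[]
1: 0x71 (blk 28, set 0) → MISS  vc=[]
2: 0x76 (blk 29, set 1) → L1-HIT  vc=[]
3: 0x71 (blk 28, set 0) → L1-HIT  vc=[]
4: 0x71 (blk 28, set 0) → L1-HIT  vc=[]
5: 0x52 (blk 20, set 0) → MISS  vc=[28]
6: 0x50 (blk 20, set 0) → L1-HIT  vc=[28]
7: 0x77 (blk 29, set 1) → L1-HIT  vc=[28]
8: 0x73 (blk 28, set 0) → VC-HIT  vc=[20]
9: 0x50 (blk 20, set 0) → VC-HIT  vc=[28]
10: 0x71 (blk 28, set 0) → VC-HIT  vc=[20]

SEQ = [MISS, MISS, L1-HIT, L1-HIT, L1-HIT, MISS, L1-HIT, L1-HIT, VC-HIT, VC-HIT, VC-HIT]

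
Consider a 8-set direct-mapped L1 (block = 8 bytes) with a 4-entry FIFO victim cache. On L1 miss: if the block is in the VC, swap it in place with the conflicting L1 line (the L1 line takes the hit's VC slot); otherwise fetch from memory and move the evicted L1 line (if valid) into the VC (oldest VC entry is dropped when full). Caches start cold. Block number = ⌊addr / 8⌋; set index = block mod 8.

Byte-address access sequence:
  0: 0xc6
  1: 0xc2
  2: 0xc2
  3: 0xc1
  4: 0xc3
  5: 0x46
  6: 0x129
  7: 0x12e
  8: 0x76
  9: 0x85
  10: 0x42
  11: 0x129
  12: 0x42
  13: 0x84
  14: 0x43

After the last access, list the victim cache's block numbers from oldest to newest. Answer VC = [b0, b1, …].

0: 0xc6 (blk 24, set 0) → MISS  vc=[]
1: 0xc2 (blk 24, set 0) → L1-HIT  vc=[]
2: 0xc2 (blk 24, set 0) → L1-HIT  vc=[]
3: 0xc1 (blk 24, set 0) → L1-HIT  vc=[]
4: 0xc3 (blk 24, set 0) → L1-HIT  vc=[]
5: 0x46 (blk 8, set 0) → MISS  vc=[24]
6: 0x129 (blk 37, set 5) → MISS  vc=[24]
7: 0x12e (blk 37, set 5) → L1-HIT  vc=[24]
8: 0x76 (blk 14, set 6) → MISS  vc=[24]
9: 0x85 (blk 16, set 0) → MISS  vc=[24, 8]
10: 0x42 (blk 8, set 0) → VC-HIT  vc=[24, 16]
11: 0x129 (blk 37, set 5) → L1-HIT  vc=[24, 16]
12: 0x42 (blk 8, set 0) → L1-HIT  vc=[24, 16]
13: 0x84 (blk 16, set 0) → VC-HIT  vc=[24, 8]
14: 0x43 (blk 8, set 0) → VC-HIT  vc=[24, 16]

VC = [24, 16]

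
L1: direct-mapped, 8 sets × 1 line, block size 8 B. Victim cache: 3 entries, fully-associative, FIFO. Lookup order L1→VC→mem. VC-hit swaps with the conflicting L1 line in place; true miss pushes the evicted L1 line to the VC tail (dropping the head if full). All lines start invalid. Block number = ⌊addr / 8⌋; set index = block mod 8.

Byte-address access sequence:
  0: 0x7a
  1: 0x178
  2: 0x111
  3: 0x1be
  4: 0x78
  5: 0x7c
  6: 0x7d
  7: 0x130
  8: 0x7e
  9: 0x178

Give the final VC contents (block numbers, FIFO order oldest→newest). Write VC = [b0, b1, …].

VC = [55, 15]

#0 0x7a→b15/s7 MISS; vc=[]
#1 0x178→b47/s7 MISS; vc=[15]
#2 0x111→b34/s2 MISS; vc=[15]
#3 0x1be→b55/s7 MISS; vc=[15,47]
#4 0x78→b15/s7 VC-HIT; vc=[55,47]
#5 0x7c→b15/s7 L1-HIT; vc=[55,47]
#6 0x7d→b15/s7 L1-HIT; vc=[55,47]
#7 0x130→b38/s6 MISS; vc=[55,47]
#8 0x7e→b15/s7 L1-HIT; vc=[55,47]
#9 0x178→b47/s7 VC-HIT; vc=[55,15]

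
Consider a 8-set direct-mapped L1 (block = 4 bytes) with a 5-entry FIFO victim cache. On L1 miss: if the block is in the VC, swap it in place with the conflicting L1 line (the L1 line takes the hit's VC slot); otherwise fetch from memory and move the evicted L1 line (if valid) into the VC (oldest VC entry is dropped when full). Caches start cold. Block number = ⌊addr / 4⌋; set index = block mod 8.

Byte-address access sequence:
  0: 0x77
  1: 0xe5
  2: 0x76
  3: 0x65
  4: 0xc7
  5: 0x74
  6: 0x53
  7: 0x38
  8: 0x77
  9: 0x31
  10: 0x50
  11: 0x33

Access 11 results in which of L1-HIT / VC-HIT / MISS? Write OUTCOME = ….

0: 0x77 (blk 29, set 5) → MISS  vc=[]
1: 0xe5 (blk 57, set 1) → MISS  vc=[]
2: 0x76 (blk 29, set 5) → L1-HIT  vc=[]
3: 0x65 (blk 25, set 1) → MISS  vc=[57]
4: 0xc7 (blk 49, set 1) → MISS  vc=[57, 25]
5: 0x74 (blk 29, set 5) → L1-HIT  vc=[57, 25]
6: 0x53 (blk 20, set 4) → MISS  vc=[57, 25]
7: 0x38 (blk 14, set 6) → MISS  vc=[57, 25]
8: 0x77 (blk 29, set 5) → L1-HIT  vc=[57, 25]
9: 0x31 (blk 12, set 4) → MISS  vc=[57, 25, 20]
10: 0x50 (blk 20, set 4) → VC-HIT  vc=[57, 25, 12]
11: 0x33 (blk 12, set 4) → VC-HIT  vc=[57, 25, 20]

OUTCOME = VC-HIT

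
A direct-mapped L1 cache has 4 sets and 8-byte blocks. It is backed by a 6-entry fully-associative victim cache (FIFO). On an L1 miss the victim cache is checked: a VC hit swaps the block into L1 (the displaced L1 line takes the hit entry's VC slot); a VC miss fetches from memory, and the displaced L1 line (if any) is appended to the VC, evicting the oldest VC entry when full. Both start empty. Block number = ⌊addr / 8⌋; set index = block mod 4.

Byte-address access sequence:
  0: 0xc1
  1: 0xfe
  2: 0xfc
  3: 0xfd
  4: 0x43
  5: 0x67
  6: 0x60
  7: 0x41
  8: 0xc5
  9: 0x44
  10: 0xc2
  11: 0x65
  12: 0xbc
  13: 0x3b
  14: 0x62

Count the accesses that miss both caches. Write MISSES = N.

0: 0xc1 (blk 24, set 0) → MISS  vc=[]
1: 0xfe (blk 31, set 3) → MISS  vc=[]
2: 0xfc (blk 31, set 3) → L1-HIT  vc=[]
3: 0xfd (blk 31, set 3) → L1-HIT  vc=[]
4: 0x43 (blk 8, set 0) → MISS  vc=[24]
5: 0x67 (blk 12, set 0) → MISS  vc=[24, 8]
6: 0x60 (blk 12, set 0) → L1-HIT  vc=[24, 8]
7: 0x41 (blk 8, set 0) → VC-HIT  vc=[24, 12]
8: 0xc5 (blk 24, set 0) → VC-HIT  vc=[8, 12]
9: 0x44 (blk 8, set 0) → VC-HIT  vc=[24, 12]
10: 0xc2 (blk 24, set 0) → VC-HIT  vc=[8, 12]
11: 0x65 (blk 12, set 0) → VC-HIT  vc=[8, 24]
12: 0xbc (blk 23, set 3) → MISS  vc=[8, 24, 31]
13: 0x3b (blk 7, set 3) → MISS  vc=[8, 24, 31, 23]
14: 0x62 (blk 12, set 0) → L1-HIT  vc=[8, 24, 31, 23]

MISSES = 6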